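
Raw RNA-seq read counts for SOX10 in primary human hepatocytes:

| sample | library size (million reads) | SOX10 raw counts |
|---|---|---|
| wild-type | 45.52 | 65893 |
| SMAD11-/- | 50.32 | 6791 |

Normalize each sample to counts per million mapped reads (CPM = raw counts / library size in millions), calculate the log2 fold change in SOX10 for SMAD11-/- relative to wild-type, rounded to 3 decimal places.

-3.423

CPM(wild-type) = 65893 / 45.52 = 1447.5615
CPM(SMAD11-/-) = 6791 / 50.32 = 134.9563
Fold change = 134.9563 / 1447.5615 = 0.09323
log2(0.09323) = -3.4231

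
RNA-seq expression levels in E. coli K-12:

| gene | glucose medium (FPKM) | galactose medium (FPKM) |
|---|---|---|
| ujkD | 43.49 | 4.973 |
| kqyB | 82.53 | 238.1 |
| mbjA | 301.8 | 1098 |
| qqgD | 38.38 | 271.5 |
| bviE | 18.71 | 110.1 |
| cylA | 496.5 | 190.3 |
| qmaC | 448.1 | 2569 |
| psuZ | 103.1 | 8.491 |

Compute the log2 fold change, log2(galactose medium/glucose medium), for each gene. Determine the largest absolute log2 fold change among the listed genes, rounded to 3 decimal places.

3.602

log2(4.973/43.49) = -3.128  (ujkD)
log2(238.1/82.53) = 1.529  (kqyB)
log2(1098/301.8) = 1.863  (mbjA)
log2(271.5/38.38) = 2.823  (qqgD)
log2(110.1/18.71) = 2.557  (bviE)
log2(190.3/496.5) = -1.384  (cylA)
log2(2569/448.1) = 2.519  (qmaC)
log2(8.491/103.1) = -3.602  (psuZ)
The largest magnitude belongs to psuZ.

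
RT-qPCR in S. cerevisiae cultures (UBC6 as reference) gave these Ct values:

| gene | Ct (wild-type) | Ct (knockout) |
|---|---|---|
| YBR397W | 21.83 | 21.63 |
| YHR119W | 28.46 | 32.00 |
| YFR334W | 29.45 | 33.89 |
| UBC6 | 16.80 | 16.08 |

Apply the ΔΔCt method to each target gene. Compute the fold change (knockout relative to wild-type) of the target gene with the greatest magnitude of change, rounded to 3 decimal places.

YBR397W: ΔΔCt = (21.63−16.08) − (21.83−16.80) = 5.55 − 5.03 = 0.52; fold change = 2^-0.52 = 0.697
YHR119W: ΔΔCt = (32.00−16.08) − (28.46−16.80) = 15.92 − 11.66 = 4.26; fold change = 2^-4.26 = 0.052
YFR334W: ΔΔCt = (33.89−16.08) − (29.45−16.80) = 17.81 − 12.65 = 5.16; fold change = 2^-5.16 = 0.028
YFR334W has the largest |ΔΔCt| = 5.16.

0.028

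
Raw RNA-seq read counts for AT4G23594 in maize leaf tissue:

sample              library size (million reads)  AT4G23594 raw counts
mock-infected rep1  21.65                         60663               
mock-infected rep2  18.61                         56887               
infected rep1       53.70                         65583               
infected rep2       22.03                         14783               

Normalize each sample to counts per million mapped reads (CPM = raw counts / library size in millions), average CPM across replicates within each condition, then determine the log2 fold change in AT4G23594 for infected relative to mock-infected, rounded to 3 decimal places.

-1.630

CPM(mock-infected rep1) = 60663 / 21.65 = 2801.9861
CPM(mock-infected rep2) = 56887 / 18.61 = 3056.7974
CPM(infected rep1) = 65583 / 53.70 = 1221.2849
CPM(infected rep2) = 14783 / 22.03 = 671.0395
mean CPM(mock-infected) = 2929.3918; mean CPM(infected) = 946.1622
Fold change = 946.1622 / 2929.3918 = 0.32299
log2(0.32299) = -1.6304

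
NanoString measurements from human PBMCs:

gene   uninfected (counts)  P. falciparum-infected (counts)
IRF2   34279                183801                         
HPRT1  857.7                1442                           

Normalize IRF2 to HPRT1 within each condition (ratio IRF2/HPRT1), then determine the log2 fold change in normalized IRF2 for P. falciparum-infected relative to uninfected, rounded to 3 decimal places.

IRF2/HPRT1 (uninfected) = 34279 / 857.7 = 39.966
IRF2/HPRT1 (P. falciparum-infected) = 183801 / 1442 = 127.46
Fold change = 127.46 / 39.966 = 3.1893
log2(3.1893) = 1.6732

1.673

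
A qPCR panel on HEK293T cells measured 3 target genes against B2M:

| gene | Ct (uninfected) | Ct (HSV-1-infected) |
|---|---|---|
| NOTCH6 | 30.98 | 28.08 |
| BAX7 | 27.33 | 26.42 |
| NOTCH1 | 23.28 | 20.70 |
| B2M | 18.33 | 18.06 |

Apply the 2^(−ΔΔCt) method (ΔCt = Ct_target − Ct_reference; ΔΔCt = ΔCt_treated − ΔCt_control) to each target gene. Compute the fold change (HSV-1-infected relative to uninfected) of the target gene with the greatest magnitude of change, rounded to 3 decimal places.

6.190

NOTCH6: ΔΔCt = (28.08−18.06) − (30.98−18.33) = 10.02 − 12.65 = -2.63; fold change = 2^2.63 = 6.190
BAX7: ΔΔCt = (26.42−18.06) − (27.33−18.33) = 8.36 − 9.00 = -0.64; fold change = 2^0.64 = 1.558
NOTCH1: ΔΔCt = (20.70−18.06) − (23.28−18.33) = 2.64 − 4.95 = -2.31; fold change = 2^2.31 = 4.959
NOTCH6 has the largest |ΔΔCt| = 2.63.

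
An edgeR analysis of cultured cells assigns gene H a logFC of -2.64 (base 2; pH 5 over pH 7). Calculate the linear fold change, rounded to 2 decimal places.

0.16

Fold change = 2^(-2.64) = 0.160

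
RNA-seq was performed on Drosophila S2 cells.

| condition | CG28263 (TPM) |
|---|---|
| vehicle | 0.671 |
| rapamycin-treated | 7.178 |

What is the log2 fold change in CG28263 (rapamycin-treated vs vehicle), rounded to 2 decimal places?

Fold change = 7.178 / 0.671 = 10.6975
log2(10.6975) = 3.419

3.42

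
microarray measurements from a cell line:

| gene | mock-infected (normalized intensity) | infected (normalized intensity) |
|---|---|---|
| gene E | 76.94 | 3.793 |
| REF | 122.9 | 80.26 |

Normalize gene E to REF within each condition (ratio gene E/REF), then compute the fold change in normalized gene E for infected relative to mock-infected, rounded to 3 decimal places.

0.075

gene E/REF (mock-infected) = 76.94 / 122.9 = 0.62604
gene E/REF (infected) = 3.793 / 80.26 = 0.047259
Fold change = 0.047259 / 0.62604 = 0.0755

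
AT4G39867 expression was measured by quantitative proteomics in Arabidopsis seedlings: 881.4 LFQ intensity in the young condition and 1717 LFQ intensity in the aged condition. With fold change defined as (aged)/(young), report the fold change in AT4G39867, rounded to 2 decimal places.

Fold change = 1717 / 881.4 = 1.948
AT4G39867 is upregulated.

1.95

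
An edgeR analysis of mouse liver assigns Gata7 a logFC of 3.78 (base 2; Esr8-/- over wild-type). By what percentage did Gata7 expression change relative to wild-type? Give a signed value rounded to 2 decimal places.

Fold change = 2^(3.78) = 13.7370
Percent change = (FC − 1) × 100% = (13.7370 − 1) × 100 = 1273.70%

1273.70%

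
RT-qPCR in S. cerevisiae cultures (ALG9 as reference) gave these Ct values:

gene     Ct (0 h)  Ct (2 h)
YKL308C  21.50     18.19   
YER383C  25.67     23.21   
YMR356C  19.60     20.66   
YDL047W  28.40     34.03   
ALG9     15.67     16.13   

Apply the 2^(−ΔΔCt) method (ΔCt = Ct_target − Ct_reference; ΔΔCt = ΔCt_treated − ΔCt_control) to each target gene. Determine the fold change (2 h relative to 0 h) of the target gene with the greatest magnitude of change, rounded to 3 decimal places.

YKL308C: ΔΔCt = (18.19−16.13) − (21.50−15.67) = 2.06 − 5.83 = -3.77; fold change = 2^3.77 = 13.642
YER383C: ΔΔCt = (23.21−16.13) − (25.67−15.67) = 7.08 − 10.00 = -2.92; fold change = 2^2.92 = 7.568
YMR356C: ΔΔCt = (20.66−16.13) − (19.60−15.67) = 4.53 − 3.93 = 0.60; fold change = 2^-0.60 = 0.660
YDL047W: ΔΔCt = (34.03−16.13) − (28.40−15.67) = 17.90 − 12.73 = 5.17; fold change = 2^-5.17 = 0.028
YDL047W has the largest |ΔΔCt| = 5.17.

0.028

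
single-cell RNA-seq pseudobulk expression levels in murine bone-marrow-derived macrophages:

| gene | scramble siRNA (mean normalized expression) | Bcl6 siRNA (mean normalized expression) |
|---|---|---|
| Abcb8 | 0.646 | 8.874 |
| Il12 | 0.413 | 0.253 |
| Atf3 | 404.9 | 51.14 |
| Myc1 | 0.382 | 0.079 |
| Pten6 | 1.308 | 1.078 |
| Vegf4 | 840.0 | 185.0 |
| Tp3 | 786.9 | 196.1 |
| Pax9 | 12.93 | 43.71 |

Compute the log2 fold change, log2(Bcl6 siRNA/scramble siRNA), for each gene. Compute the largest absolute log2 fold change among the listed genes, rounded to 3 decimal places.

log2(8.874/0.646) = 3.780  (Abcb8)
log2(0.253/0.413) = -0.707  (Il12)
log2(51.14/404.9) = -2.985  (Atf3)
log2(0.079/0.382) = -2.274  (Myc1)
log2(1.078/1.308) = -0.279  (Pten6)
log2(185.0/840.0) = -2.183  (Vegf4)
log2(196.1/786.9) = -2.005  (Tp3)
log2(43.71/12.93) = 1.757  (Pax9)
The largest magnitude belongs to Abcb8.

3.780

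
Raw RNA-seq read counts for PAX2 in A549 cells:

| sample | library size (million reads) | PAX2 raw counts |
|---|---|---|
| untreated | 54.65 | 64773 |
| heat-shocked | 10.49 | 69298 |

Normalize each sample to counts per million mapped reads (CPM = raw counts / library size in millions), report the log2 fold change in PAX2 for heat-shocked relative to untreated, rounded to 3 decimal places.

2.479

CPM(untreated) = 64773 / 54.65 = 1185.2333
CPM(heat-shocked) = 69298 / 10.49 = 6606.1010
Fold change = 6606.1010 / 1185.2333 = 5.57367
log2(5.57367) = 2.4786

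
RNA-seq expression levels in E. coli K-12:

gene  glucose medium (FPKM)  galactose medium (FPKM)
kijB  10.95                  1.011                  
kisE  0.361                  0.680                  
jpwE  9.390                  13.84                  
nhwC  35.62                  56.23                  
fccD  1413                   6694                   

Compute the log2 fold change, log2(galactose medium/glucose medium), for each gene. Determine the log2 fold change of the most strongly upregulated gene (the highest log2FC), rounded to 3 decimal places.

2.244

log2(1.011/10.95) = -3.437  (kijB)
log2(0.680/0.361) = 0.914  (kisE)
log2(13.84/9.390) = 0.560  (jpwE)
log2(56.23/35.62) = 0.659  (nhwC)
log2(6694/1413) = 2.244  (fccD)
fccD is most strongly upregulated.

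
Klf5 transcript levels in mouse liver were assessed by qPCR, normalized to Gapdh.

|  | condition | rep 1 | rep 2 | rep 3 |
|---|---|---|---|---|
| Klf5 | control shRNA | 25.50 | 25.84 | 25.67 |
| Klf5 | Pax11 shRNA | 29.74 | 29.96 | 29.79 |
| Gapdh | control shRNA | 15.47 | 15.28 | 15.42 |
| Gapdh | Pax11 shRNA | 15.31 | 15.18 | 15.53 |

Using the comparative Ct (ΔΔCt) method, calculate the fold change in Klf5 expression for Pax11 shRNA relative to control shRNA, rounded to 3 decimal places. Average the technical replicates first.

0.054

Mean Ct: Klf5 control shRNA 25.670; Klf5 Pax11 shRNA 29.830; Gapdh control shRNA 15.390; Gapdh Pax11 shRNA 15.340
ΔCt(control shRNA) = 25.670 − 15.390 = 10.280
ΔCt(Pax11 shRNA) = 29.830 − 15.340 = 14.490
ΔΔCt = 14.490 − 10.280 = 4.210
Fold change = 2^(−4.210) = 0.0540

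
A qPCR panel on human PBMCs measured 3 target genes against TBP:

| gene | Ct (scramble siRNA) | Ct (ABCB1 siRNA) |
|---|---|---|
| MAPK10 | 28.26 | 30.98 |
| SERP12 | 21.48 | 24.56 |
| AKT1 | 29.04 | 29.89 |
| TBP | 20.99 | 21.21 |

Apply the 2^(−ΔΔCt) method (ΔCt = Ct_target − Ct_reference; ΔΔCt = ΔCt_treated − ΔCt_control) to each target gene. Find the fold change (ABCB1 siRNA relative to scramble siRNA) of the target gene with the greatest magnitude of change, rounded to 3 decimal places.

0.138

MAPK10: ΔΔCt = (30.98−21.21) − (28.26−20.99) = 9.77 − 7.27 = 2.50; fold change = 2^-2.50 = 0.177
SERP12: ΔΔCt = (24.56−21.21) − (21.48−20.99) = 3.35 − 0.49 = 2.86; fold change = 2^-2.86 = 0.138
AKT1: ΔΔCt = (29.89−21.21) − (29.04−20.99) = 8.68 − 8.05 = 0.63; fold change = 2^-0.63 = 0.646
SERP12 has the largest |ΔΔCt| = 2.86.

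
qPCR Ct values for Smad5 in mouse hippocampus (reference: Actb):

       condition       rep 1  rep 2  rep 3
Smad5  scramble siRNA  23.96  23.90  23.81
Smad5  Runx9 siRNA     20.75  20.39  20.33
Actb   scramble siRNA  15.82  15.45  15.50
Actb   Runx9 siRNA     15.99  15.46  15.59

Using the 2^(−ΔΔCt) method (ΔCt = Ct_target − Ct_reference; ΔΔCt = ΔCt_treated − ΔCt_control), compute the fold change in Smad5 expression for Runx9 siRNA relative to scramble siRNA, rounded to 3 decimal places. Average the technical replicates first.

Mean Ct: Smad5 scramble siRNA 23.890; Smad5 Runx9 siRNA 20.490; Actb scramble siRNA 15.590; Actb Runx9 siRNA 15.680
ΔCt(scramble siRNA) = 23.890 − 15.590 = 8.300
ΔCt(Runx9 siRNA) = 20.490 − 15.680 = 4.810
ΔΔCt = 4.810 − 8.300 = -3.490
Fold change = 2^(−(-3.490)) = 2^3.490 = 11.2356

11.236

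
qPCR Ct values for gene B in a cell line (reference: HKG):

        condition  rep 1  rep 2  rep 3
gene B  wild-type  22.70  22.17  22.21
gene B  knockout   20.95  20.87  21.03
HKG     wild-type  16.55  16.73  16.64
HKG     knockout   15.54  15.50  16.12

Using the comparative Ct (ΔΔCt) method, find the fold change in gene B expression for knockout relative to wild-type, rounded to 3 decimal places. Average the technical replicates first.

1.404

Mean Ct: gene B wild-type 22.360; gene B knockout 20.950; HKG wild-type 16.640; HKG knockout 15.720
ΔCt(wild-type) = 22.360 − 16.640 = 5.720
ΔCt(knockout) = 20.950 − 15.720 = 5.230
ΔΔCt = 5.230 − 5.720 = -0.490
Fold change = 2^(−(-0.490)) = 2^0.490 = 1.4044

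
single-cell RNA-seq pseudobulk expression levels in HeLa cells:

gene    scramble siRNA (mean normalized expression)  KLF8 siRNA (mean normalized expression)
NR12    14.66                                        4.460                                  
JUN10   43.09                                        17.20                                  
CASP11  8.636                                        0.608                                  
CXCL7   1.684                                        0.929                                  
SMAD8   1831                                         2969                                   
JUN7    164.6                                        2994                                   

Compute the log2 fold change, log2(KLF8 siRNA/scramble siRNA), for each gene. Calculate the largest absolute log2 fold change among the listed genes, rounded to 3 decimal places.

4.185

log2(4.460/14.66) = -1.717  (NR12)
log2(17.20/43.09) = -1.325  (JUN10)
log2(0.608/8.636) = -3.828  (CASP11)
log2(0.929/1.684) = -0.858  (CXCL7)
log2(2969/1831) = 0.697  (SMAD8)
log2(2994/164.6) = 4.185  (JUN7)
The largest magnitude belongs to JUN7.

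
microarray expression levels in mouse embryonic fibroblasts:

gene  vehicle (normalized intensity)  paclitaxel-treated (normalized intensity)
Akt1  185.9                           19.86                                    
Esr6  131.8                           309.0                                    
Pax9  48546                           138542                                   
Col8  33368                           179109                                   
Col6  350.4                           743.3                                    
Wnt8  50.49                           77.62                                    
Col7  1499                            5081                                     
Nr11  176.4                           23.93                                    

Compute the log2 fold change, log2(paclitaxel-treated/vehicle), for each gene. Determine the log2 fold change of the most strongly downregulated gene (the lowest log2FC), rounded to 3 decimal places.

log2(19.86/185.9) = -3.227  (Akt1)
log2(309.0/131.8) = 1.229  (Esr6)
log2(138542/48546) = 1.513  (Pax9)
log2(179109/33368) = 2.424  (Col8)
log2(743.3/350.4) = 1.085  (Col6)
log2(77.62/50.49) = 0.620  (Wnt8)
log2(5081/1499) = 1.761  (Col7)
log2(23.93/176.4) = -2.882  (Nr11)
Akt1 is most strongly downregulated.

-3.227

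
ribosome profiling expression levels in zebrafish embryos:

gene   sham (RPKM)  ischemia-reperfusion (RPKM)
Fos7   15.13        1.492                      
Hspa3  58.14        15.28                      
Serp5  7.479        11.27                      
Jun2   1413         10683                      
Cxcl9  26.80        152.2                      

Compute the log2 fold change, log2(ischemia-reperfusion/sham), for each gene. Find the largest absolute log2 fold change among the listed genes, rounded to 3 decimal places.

log2(1.492/15.13) = -3.342  (Fos7)
log2(15.28/58.14) = -1.928  (Hspa3)
log2(11.27/7.479) = 0.592  (Serp5)
log2(10683/1413) = 2.918  (Jun2)
log2(152.2/26.80) = 2.506  (Cxcl9)
The largest magnitude belongs to Fos7.

3.342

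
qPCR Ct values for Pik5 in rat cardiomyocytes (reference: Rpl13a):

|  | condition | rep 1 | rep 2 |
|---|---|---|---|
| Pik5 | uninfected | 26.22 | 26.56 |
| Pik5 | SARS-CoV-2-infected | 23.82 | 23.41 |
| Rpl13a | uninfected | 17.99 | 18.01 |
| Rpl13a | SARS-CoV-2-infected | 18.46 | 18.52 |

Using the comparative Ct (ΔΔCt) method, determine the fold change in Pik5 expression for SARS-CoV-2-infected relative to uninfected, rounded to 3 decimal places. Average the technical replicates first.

Mean Ct: Pik5 uninfected 26.390; Pik5 SARS-CoV-2-infected 23.615; Rpl13a uninfected 18.000; Rpl13a SARS-CoV-2-infected 18.490
ΔCt(uninfected) = 26.390 − 18.000 = 8.390
ΔCt(SARS-CoV-2-infected) = 23.615 − 18.490 = 5.125
ΔΔCt = 5.125 − 8.390 = -3.265
Fold change = 2^(−(-3.265)) = 2^3.265 = 9.6131

9.613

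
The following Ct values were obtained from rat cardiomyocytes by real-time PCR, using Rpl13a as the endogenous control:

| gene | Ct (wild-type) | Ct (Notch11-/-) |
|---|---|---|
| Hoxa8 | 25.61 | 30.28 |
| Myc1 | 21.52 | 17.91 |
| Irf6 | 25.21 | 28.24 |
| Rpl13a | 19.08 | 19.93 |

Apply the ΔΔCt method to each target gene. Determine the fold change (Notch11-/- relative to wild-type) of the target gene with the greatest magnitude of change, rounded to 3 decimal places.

22.009

Hoxa8: ΔΔCt = (30.28−19.93) − (25.61−19.08) = 10.35 − 6.53 = 3.82; fold change = 2^-3.82 = 0.071
Myc1: ΔΔCt = (17.91−19.93) − (21.52−19.08) = -2.02 − 2.44 = -4.46; fold change = 2^4.46 = 22.009
Irf6: ΔΔCt = (28.24−19.93) − (25.21−19.08) = 8.31 − 6.13 = 2.18; fold change = 2^-2.18 = 0.221
Myc1 has the largest |ΔΔCt| = 4.46.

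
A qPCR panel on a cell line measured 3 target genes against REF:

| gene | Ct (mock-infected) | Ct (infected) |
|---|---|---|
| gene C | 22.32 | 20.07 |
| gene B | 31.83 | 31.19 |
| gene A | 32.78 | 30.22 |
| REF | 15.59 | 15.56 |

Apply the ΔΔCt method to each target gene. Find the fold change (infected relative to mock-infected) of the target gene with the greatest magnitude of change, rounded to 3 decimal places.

5.776

gene C: ΔΔCt = (20.07−15.56) − (22.32−15.59) = 4.51 − 6.73 = -2.22; fold change = 2^2.22 = 4.659
gene B: ΔΔCt = (31.19−15.56) − (31.83−15.59) = 15.63 − 16.24 = -0.61; fold change = 2^0.61 = 1.526
gene A: ΔΔCt = (30.22−15.56) − (32.78−15.59) = 14.66 − 17.19 = -2.53; fold change = 2^2.53 = 5.776
gene A has the largest |ΔΔCt| = 2.53.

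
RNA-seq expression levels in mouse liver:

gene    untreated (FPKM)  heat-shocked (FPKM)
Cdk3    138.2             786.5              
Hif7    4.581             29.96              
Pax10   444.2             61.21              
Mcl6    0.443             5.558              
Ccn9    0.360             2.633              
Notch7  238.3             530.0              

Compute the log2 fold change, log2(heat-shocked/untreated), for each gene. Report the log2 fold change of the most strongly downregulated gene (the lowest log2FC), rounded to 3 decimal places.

-2.859

log2(786.5/138.2) = 2.509  (Cdk3)
log2(29.96/4.581) = 2.709  (Hif7)
log2(61.21/444.2) = -2.859  (Pax10)
log2(5.558/0.443) = 3.649  (Mcl6)
log2(2.633/0.360) = 2.871  (Ccn9)
log2(530.0/238.3) = 1.153  (Notch7)
Pax10 is most strongly downregulated.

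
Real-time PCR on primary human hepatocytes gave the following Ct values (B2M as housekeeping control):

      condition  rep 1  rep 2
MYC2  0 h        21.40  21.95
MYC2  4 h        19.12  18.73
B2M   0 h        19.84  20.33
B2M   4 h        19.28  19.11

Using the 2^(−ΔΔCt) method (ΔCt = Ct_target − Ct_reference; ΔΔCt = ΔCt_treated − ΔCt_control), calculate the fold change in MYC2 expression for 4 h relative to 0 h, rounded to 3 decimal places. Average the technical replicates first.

3.630

Mean Ct: MYC2 0 h 21.675; MYC2 4 h 18.925; B2M 0 h 20.085; B2M 4 h 19.195
ΔCt(0 h) = 21.675 − 20.085 = 1.590
ΔCt(4 h) = 18.925 − 19.195 = -0.270
ΔΔCt = -0.270 − 1.590 = -1.860
Fold change = 2^(−(-1.860)) = 2^1.860 = 3.6301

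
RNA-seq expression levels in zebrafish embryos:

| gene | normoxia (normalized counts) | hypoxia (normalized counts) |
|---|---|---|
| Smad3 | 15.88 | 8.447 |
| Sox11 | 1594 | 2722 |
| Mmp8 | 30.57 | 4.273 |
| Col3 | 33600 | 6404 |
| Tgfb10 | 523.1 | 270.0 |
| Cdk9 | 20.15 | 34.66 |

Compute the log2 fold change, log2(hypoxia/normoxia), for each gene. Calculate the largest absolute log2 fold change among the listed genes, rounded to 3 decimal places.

2.839

log2(8.447/15.88) = -0.911  (Smad3)
log2(2722/1594) = 0.772  (Sox11)
log2(4.273/30.57) = -2.839  (Mmp8)
log2(6404/33600) = -2.391  (Col3)
log2(270.0/523.1) = -0.954  (Tgfb10)
log2(34.66/20.15) = 0.782  (Cdk9)
The largest magnitude belongs to Mmp8.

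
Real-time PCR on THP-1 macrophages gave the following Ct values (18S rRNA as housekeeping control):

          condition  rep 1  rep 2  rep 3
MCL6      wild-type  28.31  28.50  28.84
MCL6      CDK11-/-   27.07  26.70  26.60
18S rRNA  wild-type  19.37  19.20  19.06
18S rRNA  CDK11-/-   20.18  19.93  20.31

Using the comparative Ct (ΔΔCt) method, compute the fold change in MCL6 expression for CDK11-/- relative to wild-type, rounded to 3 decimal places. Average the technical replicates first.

Mean Ct: MCL6 wild-type 28.550; MCL6 CDK11-/- 26.790; 18S rRNA wild-type 19.210; 18S rRNA CDK11-/- 20.140
ΔCt(wild-type) = 28.550 − 19.210 = 9.340
ΔCt(CDK11-/-) = 26.790 − 20.140 = 6.650
ΔΔCt = 6.650 − 9.340 = -2.690
Fold change = 2^(−(-2.690)) = 2^2.690 = 6.4531

6.453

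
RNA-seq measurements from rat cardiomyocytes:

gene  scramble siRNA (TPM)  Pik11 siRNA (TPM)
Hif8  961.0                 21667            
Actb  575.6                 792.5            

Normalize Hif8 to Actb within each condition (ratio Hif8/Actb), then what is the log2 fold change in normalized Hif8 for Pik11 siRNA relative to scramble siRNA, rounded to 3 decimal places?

4.033

Hif8/Actb (scramble siRNA) = 961.0 / 575.6 = 1.6696
Hif8/Actb (Pik11 siRNA) = 21667 / 792.5 = 27.34
Fold change = 27.34 / 1.6696 = 16.3756
log2(16.3756) = 4.0335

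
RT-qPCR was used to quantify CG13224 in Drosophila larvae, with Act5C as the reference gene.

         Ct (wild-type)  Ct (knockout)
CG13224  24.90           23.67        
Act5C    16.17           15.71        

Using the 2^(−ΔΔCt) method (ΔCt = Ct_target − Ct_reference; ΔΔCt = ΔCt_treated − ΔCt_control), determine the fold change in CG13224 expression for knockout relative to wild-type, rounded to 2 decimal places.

1.71

ΔCt(wild-type) = 24.900 − 16.170 = 8.730
ΔCt(knockout) = 23.670 − 15.710 = 7.960
ΔΔCt = 7.960 − 8.730 = -0.770
Fold change = 2^(−(-0.770)) = 2^0.770 = 1.705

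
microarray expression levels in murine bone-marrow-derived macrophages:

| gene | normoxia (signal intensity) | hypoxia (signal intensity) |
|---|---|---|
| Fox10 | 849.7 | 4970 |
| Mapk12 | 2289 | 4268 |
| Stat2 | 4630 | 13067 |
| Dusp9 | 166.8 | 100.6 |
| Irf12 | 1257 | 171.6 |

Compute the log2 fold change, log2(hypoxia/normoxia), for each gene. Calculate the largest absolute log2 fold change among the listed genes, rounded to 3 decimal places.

log2(4970/849.7) = 2.548  (Fox10)
log2(4268/2289) = 0.899  (Mapk12)
log2(13067/4630) = 1.497  (Stat2)
log2(100.6/166.8) = -0.729  (Dusp9)
log2(171.6/1257) = -2.873  (Irf12)
The largest magnitude belongs to Irf12.

2.873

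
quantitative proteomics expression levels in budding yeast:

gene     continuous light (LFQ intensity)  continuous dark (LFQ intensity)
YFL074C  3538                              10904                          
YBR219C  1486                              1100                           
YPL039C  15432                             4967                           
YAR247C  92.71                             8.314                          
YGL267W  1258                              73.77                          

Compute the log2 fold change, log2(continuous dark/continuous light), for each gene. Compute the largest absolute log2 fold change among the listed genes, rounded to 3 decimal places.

log2(10904/3538) = 1.624  (YFL074C)
log2(1100/1486) = -0.434  (YBR219C)
log2(4967/15432) = -1.635  (YPL039C)
log2(8.314/92.71) = -3.479  (YAR247C)
log2(73.77/1258) = -4.092  (YGL267W)
The largest magnitude belongs to YGL267W.

4.092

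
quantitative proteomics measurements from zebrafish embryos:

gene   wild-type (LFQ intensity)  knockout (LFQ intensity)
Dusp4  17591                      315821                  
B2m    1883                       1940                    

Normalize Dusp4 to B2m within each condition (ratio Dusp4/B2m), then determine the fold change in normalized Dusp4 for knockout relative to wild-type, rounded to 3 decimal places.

17.426

Dusp4/B2m (wild-type) = 17591 / 1883 = 9.342
Dusp4/B2m (knockout) = 315821 / 1940 = 162.79
Fold change = 162.79 / 9.342 = 17.4261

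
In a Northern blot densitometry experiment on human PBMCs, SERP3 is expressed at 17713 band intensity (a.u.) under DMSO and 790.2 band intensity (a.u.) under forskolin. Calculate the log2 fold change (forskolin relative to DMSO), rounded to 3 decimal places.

-4.486

Fold change = 790.2 / 17713 = 0.0446
log2(0.0446) = -4.4864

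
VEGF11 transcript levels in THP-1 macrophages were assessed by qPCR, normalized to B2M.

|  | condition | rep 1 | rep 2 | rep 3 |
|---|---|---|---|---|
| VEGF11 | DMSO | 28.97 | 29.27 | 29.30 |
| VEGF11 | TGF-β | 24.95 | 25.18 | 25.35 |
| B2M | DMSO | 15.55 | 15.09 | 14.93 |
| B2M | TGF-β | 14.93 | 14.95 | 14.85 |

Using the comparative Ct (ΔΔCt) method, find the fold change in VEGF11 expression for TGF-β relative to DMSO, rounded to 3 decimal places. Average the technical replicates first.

Mean Ct: VEGF11 DMSO 29.180; VEGF11 TGF-β 25.160; B2M DMSO 15.190; B2M TGF-β 14.910
ΔCt(DMSO) = 29.180 − 15.190 = 13.990
ΔCt(TGF-β) = 25.160 − 14.910 = 10.250
ΔΔCt = 10.250 − 13.990 = -3.740
Fold change = 2^(−(-3.740)) = 2^3.740 = 13.3614

13.361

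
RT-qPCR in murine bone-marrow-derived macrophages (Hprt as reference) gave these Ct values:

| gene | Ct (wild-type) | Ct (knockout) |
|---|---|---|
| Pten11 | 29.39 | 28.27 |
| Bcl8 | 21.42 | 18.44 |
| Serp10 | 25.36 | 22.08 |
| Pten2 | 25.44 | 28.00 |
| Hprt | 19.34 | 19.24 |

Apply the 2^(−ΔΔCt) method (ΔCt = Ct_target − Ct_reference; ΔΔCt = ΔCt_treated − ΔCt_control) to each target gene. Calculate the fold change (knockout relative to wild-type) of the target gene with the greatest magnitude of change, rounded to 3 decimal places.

Pten11: ΔΔCt = (28.27−19.24) − (29.39−19.34) = 9.03 − 10.05 = -1.02; fold change = 2^1.02 = 2.028
Bcl8: ΔΔCt = (18.44−19.24) − (21.42−19.34) = -0.80 − 2.08 = -2.88; fold change = 2^2.88 = 7.362
Serp10: ΔΔCt = (22.08−19.24) − (25.36−19.34) = 2.84 − 6.02 = -3.18; fold change = 2^3.18 = 9.063
Pten2: ΔΔCt = (28.00−19.24) − (25.44−19.34) = 8.76 − 6.10 = 2.66; fold change = 2^-2.66 = 0.158
Serp10 has the largest |ΔΔCt| = 3.18.

9.063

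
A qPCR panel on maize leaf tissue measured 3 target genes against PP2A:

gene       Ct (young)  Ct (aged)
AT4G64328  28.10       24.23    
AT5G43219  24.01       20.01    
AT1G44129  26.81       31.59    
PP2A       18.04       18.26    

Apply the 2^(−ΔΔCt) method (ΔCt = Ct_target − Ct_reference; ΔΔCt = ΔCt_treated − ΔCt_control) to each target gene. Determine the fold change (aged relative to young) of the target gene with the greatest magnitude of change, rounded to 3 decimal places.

AT4G64328: ΔΔCt = (24.23−18.26) − (28.10−18.04) = 5.97 − 10.06 = -4.09; fold change = 2^4.09 = 17.030
AT5G43219: ΔΔCt = (20.01−18.26) − (24.01−18.04) = 1.75 − 5.97 = -4.22; fold change = 2^4.22 = 18.636
AT1G44129: ΔΔCt = (31.59−18.26) − (26.81−18.04) = 13.33 − 8.77 = 4.56; fold change = 2^-4.56 = 0.042
AT1G44129 has the largest |ΔΔCt| = 4.56.

0.042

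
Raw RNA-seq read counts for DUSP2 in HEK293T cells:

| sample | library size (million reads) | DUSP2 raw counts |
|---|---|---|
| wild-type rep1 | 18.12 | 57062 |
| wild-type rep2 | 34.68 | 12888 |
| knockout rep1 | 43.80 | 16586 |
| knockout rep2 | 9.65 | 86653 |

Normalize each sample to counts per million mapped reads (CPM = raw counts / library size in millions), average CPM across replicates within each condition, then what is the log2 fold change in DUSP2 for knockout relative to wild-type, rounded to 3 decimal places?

CPM(wild-type rep1) = 57062 / 18.12 = 3149.1170
CPM(wild-type rep2) = 12888 / 34.68 = 371.6263
CPM(knockout rep1) = 16586 / 43.80 = 378.6758
CPM(knockout rep2) = 86653 / 9.65 = 8979.5855
mean CPM(wild-type) = 1760.3716; mean CPM(knockout) = 4679.1306
Fold change = 4679.1306 / 1760.3716 = 2.65804
log2(2.65804) = 1.4104

1.410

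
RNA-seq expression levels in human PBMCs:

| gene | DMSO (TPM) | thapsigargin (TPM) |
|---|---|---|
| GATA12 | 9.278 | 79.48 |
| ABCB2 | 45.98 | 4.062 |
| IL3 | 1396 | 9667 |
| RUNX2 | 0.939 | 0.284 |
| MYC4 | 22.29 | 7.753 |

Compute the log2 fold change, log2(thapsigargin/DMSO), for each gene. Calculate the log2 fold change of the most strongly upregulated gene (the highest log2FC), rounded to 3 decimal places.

log2(79.48/9.278) = 3.099  (GATA12)
log2(4.062/45.98) = -3.501  (ABCB2)
log2(9667/1396) = 2.792  (IL3)
log2(0.284/0.939) = -1.725  (RUNX2)
log2(7.753/22.29) = -1.524  (MYC4)
GATA12 is most strongly upregulated.

3.099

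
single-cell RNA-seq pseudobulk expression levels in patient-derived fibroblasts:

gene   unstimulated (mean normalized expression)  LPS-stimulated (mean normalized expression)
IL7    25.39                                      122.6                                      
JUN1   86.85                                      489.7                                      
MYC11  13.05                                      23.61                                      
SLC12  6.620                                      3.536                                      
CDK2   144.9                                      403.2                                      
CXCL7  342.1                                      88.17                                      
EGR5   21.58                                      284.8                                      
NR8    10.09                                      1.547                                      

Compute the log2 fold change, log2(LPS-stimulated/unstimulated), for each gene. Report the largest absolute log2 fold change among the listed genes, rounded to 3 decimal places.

log2(122.6/25.39) = 2.272  (IL7)
log2(489.7/86.85) = 2.495  (JUN1)
log2(23.61/13.05) = 0.855  (MYC11)
log2(3.536/6.620) = -0.905  (SLC12)
log2(403.2/144.9) = 1.476  (CDK2)
log2(88.17/342.1) = -1.956  (CXCL7)
log2(284.8/21.58) = 3.722  (EGR5)
log2(1.547/10.09) = -2.705  (NR8)
The largest magnitude belongs to EGR5.

3.722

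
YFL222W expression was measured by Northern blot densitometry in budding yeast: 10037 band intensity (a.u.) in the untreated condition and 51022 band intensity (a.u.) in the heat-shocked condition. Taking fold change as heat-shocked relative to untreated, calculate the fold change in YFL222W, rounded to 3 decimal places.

5.083

Fold change = 51022 / 10037 = 5.0834
YFL222W is upregulated.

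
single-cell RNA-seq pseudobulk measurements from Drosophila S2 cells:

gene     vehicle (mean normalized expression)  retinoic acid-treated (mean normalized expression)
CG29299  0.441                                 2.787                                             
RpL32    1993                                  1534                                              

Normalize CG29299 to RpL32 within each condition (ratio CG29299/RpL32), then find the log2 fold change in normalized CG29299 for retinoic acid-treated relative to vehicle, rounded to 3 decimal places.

CG29299/RpL32 (vehicle) = 0.441 / 1993 = 0.00022127
CG29299/RpL32 (retinoic acid-treated) = 2.787 / 1534 = 0.0018168
Fold change = 0.0018168 / 0.00022127 = 8.2107
log2(8.2107) = 3.0375

3.038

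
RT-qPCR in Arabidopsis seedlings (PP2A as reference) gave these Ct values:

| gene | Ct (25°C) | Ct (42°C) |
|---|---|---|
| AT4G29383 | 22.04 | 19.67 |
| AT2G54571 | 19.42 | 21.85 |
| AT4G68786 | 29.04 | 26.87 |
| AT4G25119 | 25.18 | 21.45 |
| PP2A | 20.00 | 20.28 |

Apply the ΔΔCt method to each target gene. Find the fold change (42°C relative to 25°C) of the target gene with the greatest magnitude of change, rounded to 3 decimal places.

16.111

AT4G29383: ΔΔCt = (19.67−20.28) − (22.04−20.00) = -0.61 − 2.04 = -2.65; fold change = 2^2.65 = 6.277
AT2G54571: ΔΔCt = (21.85−20.28) − (19.42−20.00) = 1.57 − (-0.58) = 2.15; fold change = 2^-2.15 = 0.225
AT4G68786: ΔΔCt = (26.87−20.28) − (29.04−20.00) = 6.59 − 9.04 = -2.45; fold change = 2^2.45 = 5.464
AT4G25119: ΔΔCt = (21.45−20.28) − (25.18−20.00) = 1.17 − 5.18 = -4.01; fold change = 2^4.01 = 16.111
AT4G25119 has the largest |ΔΔCt| = 4.01.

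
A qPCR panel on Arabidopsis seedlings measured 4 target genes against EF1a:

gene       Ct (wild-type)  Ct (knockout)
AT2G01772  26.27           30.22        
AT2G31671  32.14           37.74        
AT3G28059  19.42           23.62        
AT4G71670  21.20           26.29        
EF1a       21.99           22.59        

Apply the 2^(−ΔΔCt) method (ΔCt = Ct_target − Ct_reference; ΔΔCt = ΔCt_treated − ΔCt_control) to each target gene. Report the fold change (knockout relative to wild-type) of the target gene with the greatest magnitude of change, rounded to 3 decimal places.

0.031

AT2G01772: ΔΔCt = (30.22−22.59) − (26.27−21.99) = 7.63 − 4.28 = 3.35; fold change = 2^-3.35 = 0.098
AT2G31671: ΔΔCt = (37.74−22.59) − (32.14−21.99) = 15.15 − 10.15 = 5.00; fold change = 2^-5.00 = 0.031
AT3G28059: ΔΔCt = (23.62−22.59) − (19.42−21.99) = 1.03 − (-2.57) = 3.60; fold change = 2^-3.60 = 0.082
AT4G71670: ΔΔCt = (26.29−22.59) − (21.20−21.99) = 3.70 − (-0.79) = 4.49; fold change = 2^-4.49 = 0.045
AT2G31671 has the largest |ΔΔCt| = 5.00.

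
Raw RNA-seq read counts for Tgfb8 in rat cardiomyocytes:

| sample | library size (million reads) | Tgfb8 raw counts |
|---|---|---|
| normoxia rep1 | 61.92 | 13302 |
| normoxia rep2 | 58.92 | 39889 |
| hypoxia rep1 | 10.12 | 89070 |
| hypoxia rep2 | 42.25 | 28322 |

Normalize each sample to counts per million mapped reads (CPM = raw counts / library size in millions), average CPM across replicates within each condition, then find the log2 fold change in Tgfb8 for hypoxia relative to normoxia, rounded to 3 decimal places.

3.409

CPM(normoxia rep1) = 13302 / 61.92 = 214.8256
CPM(normoxia rep2) = 39889 / 58.92 = 677.0027
CPM(hypoxia rep1) = 89070 / 10.12 = 8801.3834
CPM(hypoxia rep2) = 28322 / 42.25 = 670.3432
mean CPM(normoxia) = 445.9141; mean CPM(hypoxia) = 4735.8633
Fold change = 4735.8633 / 445.9141 = 10.62057
log2(10.62057) = 3.4088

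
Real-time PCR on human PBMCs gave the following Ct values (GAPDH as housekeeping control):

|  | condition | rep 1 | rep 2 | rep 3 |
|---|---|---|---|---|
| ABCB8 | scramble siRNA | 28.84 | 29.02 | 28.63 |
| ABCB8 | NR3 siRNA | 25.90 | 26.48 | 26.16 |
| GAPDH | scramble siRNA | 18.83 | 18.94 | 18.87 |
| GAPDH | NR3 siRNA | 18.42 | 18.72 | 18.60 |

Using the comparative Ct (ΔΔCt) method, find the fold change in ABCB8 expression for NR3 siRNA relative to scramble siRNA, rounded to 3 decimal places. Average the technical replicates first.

Mean Ct: ABCB8 scramble siRNA 28.830; ABCB8 NR3 siRNA 26.180; GAPDH scramble siRNA 18.880; GAPDH NR3 siRNA 18.580
ΔCt(scramble siRNA) = 28.830 − 18.880 = 9.950
ΔCt(NR3 siRNA) = 26.180 − 18.580 = 7.600
ΔΔCt = 7.600 − 9.950 = -2.350
Fold change = 2^(−(-2.350)) = 2^2.350 = 5.0982

5.098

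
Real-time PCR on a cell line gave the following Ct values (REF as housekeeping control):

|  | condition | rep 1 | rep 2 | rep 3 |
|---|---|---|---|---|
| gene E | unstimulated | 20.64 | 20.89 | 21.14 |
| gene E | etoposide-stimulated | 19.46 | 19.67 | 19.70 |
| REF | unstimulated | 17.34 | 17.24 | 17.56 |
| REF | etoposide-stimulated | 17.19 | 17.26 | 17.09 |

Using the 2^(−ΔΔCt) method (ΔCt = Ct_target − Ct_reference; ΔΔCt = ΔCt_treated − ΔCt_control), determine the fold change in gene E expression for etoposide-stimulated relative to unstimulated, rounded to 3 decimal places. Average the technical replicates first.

2.114

Mean Ct: gene E unstimulated 20.890; gene E etoposide-stimulated 19.610; REF unstimulated 17.380; REF etoposide-stimulated 17.180
ΔCt(unstimulated) = 20.890 − 17.380 = 3.510
ΔCt(etoposide-stimulated) = 19.610 − 17.180 = 2.430
ΔΔCt = 2.430 − 3.510 = -1.080
Fold change = 2^(−(-1.080)) = 2^1.080 = 2.1140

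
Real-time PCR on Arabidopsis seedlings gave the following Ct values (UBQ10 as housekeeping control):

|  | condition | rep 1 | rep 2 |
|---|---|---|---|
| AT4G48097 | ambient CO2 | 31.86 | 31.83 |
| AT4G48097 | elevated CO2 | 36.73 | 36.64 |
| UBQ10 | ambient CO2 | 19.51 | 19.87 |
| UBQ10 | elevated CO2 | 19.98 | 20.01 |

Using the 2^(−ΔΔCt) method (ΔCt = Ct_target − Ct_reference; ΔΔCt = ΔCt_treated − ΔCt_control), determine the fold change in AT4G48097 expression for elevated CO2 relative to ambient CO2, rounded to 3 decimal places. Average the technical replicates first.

0.043

Mean Ct: AT4G48097 ambient CO2 31.845; AT4G48097 elevated CO2 36.685; UBQ10 ambient CO2 19.690; UBQ10 elevated CO2 19.995
ΔCt(ambient CO2) = 31.845 − 19.690 = 12.155
ΔCt(elevated CO2) = 36.685 − 19.995 = 16.690
ΔΔCt = 16.690 − 12.155 = 4.535
Fold change = 2^(−4.535) = 0.0431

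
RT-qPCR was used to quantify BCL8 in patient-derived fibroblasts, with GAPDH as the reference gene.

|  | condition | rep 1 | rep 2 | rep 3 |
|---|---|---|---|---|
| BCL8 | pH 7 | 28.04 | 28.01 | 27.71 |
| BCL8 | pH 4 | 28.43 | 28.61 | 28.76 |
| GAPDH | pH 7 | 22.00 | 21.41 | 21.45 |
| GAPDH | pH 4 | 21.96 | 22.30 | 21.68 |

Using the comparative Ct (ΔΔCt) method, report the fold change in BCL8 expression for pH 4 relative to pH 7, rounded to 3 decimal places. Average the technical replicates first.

0.801

Mean Ct: BCL8 pH 7 27.920; BCL8 pH 4 28.600; GAPDH pH 7 21.620; GAPDH pH 4 21.980
ΔCt(pH 7) = 27.920 − 21.620 = 6.300
ΔCt(pH 4) = 28.600 − 21.980 = 6.620
ΔΔCt = 6.620 − 6.300 = 0.320
Fold change = 2^(−0.320) = 0.8011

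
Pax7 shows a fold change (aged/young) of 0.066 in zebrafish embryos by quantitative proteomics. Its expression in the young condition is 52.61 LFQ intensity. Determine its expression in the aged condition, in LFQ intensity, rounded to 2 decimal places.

aged expression = 52.61 × 0.066 = 3.47

3.47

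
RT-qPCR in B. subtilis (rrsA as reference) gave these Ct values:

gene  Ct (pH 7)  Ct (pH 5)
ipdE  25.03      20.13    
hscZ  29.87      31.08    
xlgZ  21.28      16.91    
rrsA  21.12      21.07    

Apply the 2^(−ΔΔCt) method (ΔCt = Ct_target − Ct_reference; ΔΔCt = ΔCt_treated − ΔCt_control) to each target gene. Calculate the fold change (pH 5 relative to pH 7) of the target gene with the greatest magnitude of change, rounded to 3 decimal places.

ipdE: ΔΔCt = (20.13−21.07) − (25.03−21.12) = -0.94 − 3.91 = -4.85; fold change = 2^4.85 = 28.840
hscZ: ΔΔCt = (31.08−21.07) − (29.87−21.12) = 10.01 − 8.75 = 1.26; fold change = 2^-1.26 = 0.418
xlgZ: ΔΔCt = (16.91−21.07) − (21.28−21.12) = -4.16 − 0.16 = -4.32; fold change = 2^4.32 = 19.973
ipdE has the largest |ΔΔCt| = 4.85.

28.840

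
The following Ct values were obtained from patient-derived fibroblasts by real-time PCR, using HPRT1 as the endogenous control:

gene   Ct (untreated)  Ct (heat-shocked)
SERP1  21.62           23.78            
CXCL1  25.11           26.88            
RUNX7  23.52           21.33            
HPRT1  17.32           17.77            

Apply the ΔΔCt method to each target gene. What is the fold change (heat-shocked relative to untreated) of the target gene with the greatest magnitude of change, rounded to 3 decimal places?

SERP1: ΔΔCt = (23.78−17.77) − (21.62−17.32) = 6.01 − 4.30 = 1.71; fold change = 2^-1.71 = 0.306
CXCL1: ΔΔCt = (26.88−17.77) − (25.11−17.32) = 9.11 − 7.79 = 1.32; fold change = 2^-1.32 = 0.401
RUNX7: ΔΔCt = (21.33−17.77) − (23.52−17.32) = 3.56 − 6.20 = -2.64; fold change = 2^2.64 = 6.233
RUNX7 has the largest |ΔΔCt| = 2.64.

6.233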